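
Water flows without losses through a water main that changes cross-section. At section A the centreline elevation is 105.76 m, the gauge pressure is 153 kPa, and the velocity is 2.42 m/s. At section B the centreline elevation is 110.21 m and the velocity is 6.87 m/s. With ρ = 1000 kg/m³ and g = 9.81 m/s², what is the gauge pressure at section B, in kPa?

Pressure head at A: ψ₁ = P₁/(ρg) = 153×1000 / (1000 × 9.81) = 15.60 m.
Velocity heads: v₁²/2g = 2.42²/19.62 = 0.298 m; v₂²/2g = 6.87²/19.62 = 2.406 m.
Total head H = z₁ + ψ₁ + v₁²/2g = 105.76 + 15.60 + 0.298 = 121.66 m.
ψ₂ = H − z₂ − v₂²/2g = 121.66 − 110.21 − 2.406 = 9.04 m.
P₂ = ρgψ₂ = 1000 × 9.81 × 9.04 ≈ 88.7 kPa.

P₂ ≈ 88.7 kPa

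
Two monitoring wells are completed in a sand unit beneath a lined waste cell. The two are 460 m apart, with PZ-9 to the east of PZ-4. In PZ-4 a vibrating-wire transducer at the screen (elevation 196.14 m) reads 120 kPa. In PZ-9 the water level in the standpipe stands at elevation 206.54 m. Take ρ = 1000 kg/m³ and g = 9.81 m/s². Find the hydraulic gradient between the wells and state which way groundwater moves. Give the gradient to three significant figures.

i ≈ 0.00398; groundwater flows toward the east

Pressure head at PZ-4: ψ = P/(ρg) = 120×1000 / (1000 × 9.81) = 12.23 m.
Total head at PZ-4: h = z + ψ = 196.14 + 12.23 = 208.37 m.
Total head at PZ-9: h = 206.54 m (water level in the piezometer is the total head).
Head difference: h(PZ-4) − h(PZ-9) = 208.37 − 206.54 = 1.83 m.
Hydraulic gradient: i = |Δh| / L = 1.83 / 460 = 0.00398.
Flow is from higher to lower head: from PZ-4 toward PZ-9, i.e. toward the east.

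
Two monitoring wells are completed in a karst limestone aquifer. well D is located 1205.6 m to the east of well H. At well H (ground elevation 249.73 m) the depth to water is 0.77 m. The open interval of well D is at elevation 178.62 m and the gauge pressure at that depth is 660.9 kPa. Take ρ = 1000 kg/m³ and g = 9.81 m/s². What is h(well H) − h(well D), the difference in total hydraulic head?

Δh ≈ 2.97 m

Total head at well H: h = 249.73 − 0.77 = 248.96 m.
Pressure head at well D: ψ = P/(ρg) = 660.9×1000 / (1000 × 9.81) = 67.37 m.
Total head at well D: h = z + ψ = 178.62 + 67.37 = 245.99 m.
Head difference: h(well H) − h(well D) = 248.96 − 245.99 = 2.97 m.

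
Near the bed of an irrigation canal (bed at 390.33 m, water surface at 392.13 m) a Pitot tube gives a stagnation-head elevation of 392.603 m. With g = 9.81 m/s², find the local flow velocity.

v ≈ 3.05 m/s

Near the bed, under hydrostatic conditions, the piezometric head (z + ψ) equals the free-surface elevation, 392.13 m.
Velocity head = total − piezometric = 392.603 − 392.13 = 0.473 m.
v = √(2g·h_v) = √(2 × 9.81 × 0.473) = 3.05 m/s.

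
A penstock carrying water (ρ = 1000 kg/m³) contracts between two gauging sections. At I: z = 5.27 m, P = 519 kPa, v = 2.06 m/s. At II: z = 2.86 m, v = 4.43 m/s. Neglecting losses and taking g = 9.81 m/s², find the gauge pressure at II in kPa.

P₂ ≈ 535 kPa

Pressure head at I: ψ₁ = P₁/(ρg) = 519×1000 / (1000 × 9.81) = 52.91 m.
Velocity heads: v₁²/2g = 2.06²/19.62 = 0.216 m; v₂²/2g = 4.43²/19.62 = 1.000 m.
Total head H = z₁ + ψ₁ + v₁²/2g = 5.27 + 52.91 + 0.216 = 58.40 m.
ψ₂ = H − z₂ − v₂²/2g = 58.40 − 2.86 − 1.000 = 54.54 m.
P₂ = ρgψ₂ = 1000 × 9.81 × 54.54 ≈ 535 kPa.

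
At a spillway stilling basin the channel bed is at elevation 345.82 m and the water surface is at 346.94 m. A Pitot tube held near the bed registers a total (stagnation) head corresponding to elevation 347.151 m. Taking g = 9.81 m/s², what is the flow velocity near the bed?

v ≈ 2.03 m/s

Near the bed, under hydrostatic conditions, the piezometric head (z + ψ) equals the free-surface elevation, 346.94 m.
Velocity head = total − piezometric = 347.151 − 346.94 = 0.211 m.
v = √(2g·h_v) = √(2 × 9.81 × 0.211) = 2.03 m/s.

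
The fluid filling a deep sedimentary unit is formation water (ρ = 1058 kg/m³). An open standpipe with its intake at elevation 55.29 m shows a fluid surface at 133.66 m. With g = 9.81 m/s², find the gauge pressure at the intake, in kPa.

Pressure head ψ = h − z = 133.66 − 55.29 = 78.37 m.
P = ρgψ = 1058 × 9.81 × 78.37 = 813401 Pa ≈ 813 kPa.

P ≈ 813 kPa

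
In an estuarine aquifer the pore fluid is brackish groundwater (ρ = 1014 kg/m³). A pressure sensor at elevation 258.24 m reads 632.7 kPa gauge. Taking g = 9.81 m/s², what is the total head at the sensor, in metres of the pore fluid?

ψ = P/(ρg) = 632.7×1000 / (1014 × 9.81) = 63.60 m.
h = z + ψ = 258.24 + 63.60 = 321.84 m.

h ≈ 321.84 m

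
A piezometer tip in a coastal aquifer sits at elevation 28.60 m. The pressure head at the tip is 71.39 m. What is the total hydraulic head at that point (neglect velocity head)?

h = z + ψ = 28.60 + 71.39 = 99.99 m.

h ≈ 99.99 m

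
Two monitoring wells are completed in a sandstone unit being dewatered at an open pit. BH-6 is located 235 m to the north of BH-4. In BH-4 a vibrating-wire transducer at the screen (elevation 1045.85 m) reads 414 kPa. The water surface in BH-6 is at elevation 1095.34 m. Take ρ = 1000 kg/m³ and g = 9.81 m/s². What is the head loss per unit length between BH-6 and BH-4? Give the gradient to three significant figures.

i ≈ 0.0310 m/m

Pressure head at BH-4: ψ = P/(ρg) = 414×1000 / (1000 × 9.81) = 42.20 m.
Total head at BH-4: h = z + ψ = 1045.85 + 42.20 = 1088.05 m.
Total head at BH-6: h = 1095.34 m (water level in the piezometer is the total head).
Head difference: h(BH-4) − h(BH-6) = 1088.05 − 1095.34 = -7.29 m.
Hydraulic gradient: i = |Δh| / L = 7.29 / 235 = 0.0310.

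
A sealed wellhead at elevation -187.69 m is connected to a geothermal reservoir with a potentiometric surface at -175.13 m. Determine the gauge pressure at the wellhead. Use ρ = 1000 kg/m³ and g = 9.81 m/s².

Head above the cap: Δh = -175.13 − (-187.69) = 12.56 m.
P = ρgΔh = 1000 × 9.81 × 12.56 = 123214 Pa ≈ 123 kPa.

P ≈ 123 kPa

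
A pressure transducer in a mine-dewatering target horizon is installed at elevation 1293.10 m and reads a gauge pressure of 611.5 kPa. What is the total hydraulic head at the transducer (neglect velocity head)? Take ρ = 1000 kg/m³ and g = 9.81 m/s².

ψ = P/(ρg) = 611.5×1000 / (1000 × 9.81) = 62.33 m.
h = z + ψ = 1293.10 + 62.33 = 1355.43 m.

h ≈ 1355.43 m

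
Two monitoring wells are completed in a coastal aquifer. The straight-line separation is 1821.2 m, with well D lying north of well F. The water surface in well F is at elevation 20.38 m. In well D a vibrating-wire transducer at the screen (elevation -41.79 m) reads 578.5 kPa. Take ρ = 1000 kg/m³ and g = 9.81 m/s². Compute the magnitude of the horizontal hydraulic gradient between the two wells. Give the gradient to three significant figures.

i ≈ 0.00176

Total head at well F: h = 20.38 m (water level in the piezometer is the total head).
Pressure head at well D: ψ = P/(ρg) = 578.5×1000 / (1000 × 9.81) = 58.97 m.
Total head at well D: h = z + ψ = -41.79 + 58.97 = 17.18 m.
Head difference: h(well F) − h(well D) = 20.38 − 17.18 = 3.20 m.
Hydraulic gradient: i = |Δh| / L = 3.20 / 1821.2 = 0.00176.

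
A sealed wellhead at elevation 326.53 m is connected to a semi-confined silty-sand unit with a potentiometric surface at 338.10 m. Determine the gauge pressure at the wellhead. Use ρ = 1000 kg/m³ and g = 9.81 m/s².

P ≈ 114 kPa

Head above the cap: Δh = 338.10 − 326.53 = 11.57 m.
P = ρgΔh = 1000 × 9.81 × 11.57 = 113502 Pa ≈ 114 kPa.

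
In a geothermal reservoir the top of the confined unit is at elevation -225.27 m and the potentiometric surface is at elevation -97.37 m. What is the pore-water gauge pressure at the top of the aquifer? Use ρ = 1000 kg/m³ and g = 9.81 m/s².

Pressure head at the aquifer top: ψ = h − z = -97.37 − (-225.27) = 127.90 m.
P = ρgψ = 1000 × 9.81 × 127.90 = 1254699 Pa ≈ 1250 kPa.

P ≈ 1250 kPa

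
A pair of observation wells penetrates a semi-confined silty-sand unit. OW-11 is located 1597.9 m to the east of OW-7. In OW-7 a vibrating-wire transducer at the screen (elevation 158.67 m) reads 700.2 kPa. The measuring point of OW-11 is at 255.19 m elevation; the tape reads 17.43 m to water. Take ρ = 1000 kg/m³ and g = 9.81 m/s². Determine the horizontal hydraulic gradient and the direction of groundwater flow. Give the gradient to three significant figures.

i ≈ 0.00483; groundwater flows toward the west

Pressure head at OW-7: ψ = P/(ρg) = 700.2×1000 / (1000 × 9.81) = 71.38 m.
Total head at OW-7: h = z + ψ = 158.67 + 71.38 = 230.05 m.
Total head at OW-11: h = 255.19 − 17.43 = 237.76 m.
Head difference: h(OW-7) − h(OW-11) = 230.05 − 237.76 = -7.71 m.
Hydraulic gradient: i = |Δh| / L = 7.71 / 1597.9 = 0.00483.
Flow is from higher to lower head: from OW-11 toward OW-7, i.e. toward the west.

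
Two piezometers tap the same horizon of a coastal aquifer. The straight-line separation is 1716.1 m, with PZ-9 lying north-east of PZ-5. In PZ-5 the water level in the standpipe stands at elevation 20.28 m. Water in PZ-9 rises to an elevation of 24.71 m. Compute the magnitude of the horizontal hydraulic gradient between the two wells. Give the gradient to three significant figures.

i ≈ 0.00258

Total head at PZ-5: h = 20.28 m (water level in the piezometer is the total head).
Total head at PZ-9: h = 24.71 m (water level in the piezometer is the total head).
Head difference: h(PZ-5) − h(PZ-9) = 20.28 − 24.71 = -4.43 m.
Hydraulic gradient: i = |Δh| / L = 4.43 / 1716.1 = 0.00258.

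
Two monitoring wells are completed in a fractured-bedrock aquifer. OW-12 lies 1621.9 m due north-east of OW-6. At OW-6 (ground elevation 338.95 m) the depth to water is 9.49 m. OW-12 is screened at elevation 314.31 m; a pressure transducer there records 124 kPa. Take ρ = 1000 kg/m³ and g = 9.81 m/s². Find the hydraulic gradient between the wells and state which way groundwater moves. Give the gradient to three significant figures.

Total head at OW-6: h = 338.95 − 9.49 = 329.46 m.
Pressure head at OW-12: ψ = P/(ρg) = 124×1000 / (1000 × 9.81) = 12.64 m.
Total head at OW-12: h = z + ψ = 314.31 + 12.64 = 326.95 m.
Head difference: h(OW-6) − h(OW-12) = 329.46 − 326.95 = 2.51 m.
Hydraulic gradient: i = |Δh| / L = 2.51 / 1621.9 = 0.00155.
Flow is from higher to lower head: from OW-6 toward OW-12, i.e. toward the north-east.

i ≈ 0.00155; groundwater flows toward the north-east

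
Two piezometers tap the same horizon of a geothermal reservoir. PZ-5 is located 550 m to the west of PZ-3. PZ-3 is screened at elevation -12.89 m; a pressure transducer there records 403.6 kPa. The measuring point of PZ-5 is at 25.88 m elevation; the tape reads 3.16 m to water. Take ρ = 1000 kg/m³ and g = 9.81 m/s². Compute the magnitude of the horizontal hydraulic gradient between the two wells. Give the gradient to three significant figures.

i ≈ 0.0101

Pressure head at PZ-3: ψ = P/(ρg) = 403.6×1000 / (1000 × 9.81) = 41.14 m.
Total head at PZ-3: h = z + ψ = -12.89 + 41.14 = 28.25 m.
Total head at PZ-5: h = 25.88 − 3.16 = 22.72 m.
Head difference: h(PZ-3) − h(PZ-5) = 28.25 − 22.72 = 5.53 m.
Hydraulic gradient: i = |Δh| / L = 5.53 / 550 = 0.0101.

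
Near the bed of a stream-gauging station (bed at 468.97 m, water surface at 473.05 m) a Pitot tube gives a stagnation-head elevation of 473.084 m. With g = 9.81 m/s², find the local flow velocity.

v ≈ 0.817 m/s

Near the bed, under hydrostatic conditions, the piezometric head (z + ψ) equals the free-surface elevation, 473.05 m.
Velocity head = total − piezometric = 473.084 − 473.05 = 0.034 m.
v = √(2g·h_v) = √(2 × 9.81 × 0.034) = 0.817 m/s.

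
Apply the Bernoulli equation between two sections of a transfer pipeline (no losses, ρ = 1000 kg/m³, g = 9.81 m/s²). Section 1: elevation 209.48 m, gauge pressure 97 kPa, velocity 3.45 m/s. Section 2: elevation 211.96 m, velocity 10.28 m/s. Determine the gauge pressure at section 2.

P₂ ≈ 25.8 kPa

Pressure head at 1: ψ₁ = P₁/(ρg) = 97×1000 / (1000 × 9.81) = 9.89 m.
Velocity heads: v₁²/2g = 3.45²/19.62 = 0.607 m; v₂²/2g = 10.28²/19.62 = 5.386 m.
Total head H = z₁ + ψ₁ + v₁²/2g = 209.48 + 9.89 + 0.607 = 219.98 m.
ψ₂ = H − z₂ − v₂²/2g = 219.98 − 211.96 − 5.386 = 2.63 m.
P₂ = ρgψ₂ = 1000 × 9.81 × 2.63 ≈ 25.8 kPa.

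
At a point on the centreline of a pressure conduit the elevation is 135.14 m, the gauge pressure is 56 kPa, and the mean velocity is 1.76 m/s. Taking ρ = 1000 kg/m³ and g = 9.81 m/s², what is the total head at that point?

Pressure head ψ = P/(ρg) = 56×1000 / (1000 × 9.81) = 5.71 m.
Velocity head = v²/(2g) = 1.76² / (2 × 9.81) = 0.158 m.
h = z + ψ + v²/(2g) = 135.14 + 5.71 + 0.158 = 141.01 m.

h ≈ 141.01 m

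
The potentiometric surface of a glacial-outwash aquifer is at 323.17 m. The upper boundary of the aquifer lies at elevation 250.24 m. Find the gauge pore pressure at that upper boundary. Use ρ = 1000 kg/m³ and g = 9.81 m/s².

Pressure head at the aquifer top: ψ = h − z = 323.17 − 250.24 = 72.93 m.
P = ρgψ = 1000 × 9.81 × 72.93 = 715443 Pa ≈ 715 kPa.

P ≈ 715 kPa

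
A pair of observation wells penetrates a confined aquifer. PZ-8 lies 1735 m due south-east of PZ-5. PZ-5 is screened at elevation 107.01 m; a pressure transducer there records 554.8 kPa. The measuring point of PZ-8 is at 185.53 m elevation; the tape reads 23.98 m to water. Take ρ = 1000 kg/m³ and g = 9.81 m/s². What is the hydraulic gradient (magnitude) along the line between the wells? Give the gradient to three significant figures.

Pressure head at PZ-5: ψ = P/(ρg) = 554.8×1000 / (1000 × 9.81) = 56.55 m.
Total head at PZ-5: h = z + ψ = 107.01 + 56.55 = 163.56 m.
Total head at PZ-8: h = 185.53 − 23.98 = 161.55 m.
Head difference: h(PZ-5) − h(PZ-8) = 163.56 − 161.55 = 2.01 m.
Hydraulic gradient: i = |Δh| / L = 2.01 / 1735 = 0.00116.

i ≈ 0.00116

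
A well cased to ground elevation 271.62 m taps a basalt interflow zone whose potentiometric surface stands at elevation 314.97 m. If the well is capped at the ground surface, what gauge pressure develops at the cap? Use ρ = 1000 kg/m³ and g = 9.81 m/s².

Head above the cap: Δh = 314.97 − 271.62 = 43.35 m.
P = ρgΔh = 1000 × 9.81 × 43.35 = 425264 Pa ≈ 425 kPa.

P ≈ 425 kPa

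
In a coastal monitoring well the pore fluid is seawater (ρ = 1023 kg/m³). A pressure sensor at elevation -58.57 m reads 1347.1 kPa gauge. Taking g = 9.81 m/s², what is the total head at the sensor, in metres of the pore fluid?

h ≈ 75.66 m

ψ = P/(ρg) = 1347.1×1000 / (1023 × 9.81) = 134.23 m.
h = z + ψ = -58.57 + 134.23 = 75.66 m.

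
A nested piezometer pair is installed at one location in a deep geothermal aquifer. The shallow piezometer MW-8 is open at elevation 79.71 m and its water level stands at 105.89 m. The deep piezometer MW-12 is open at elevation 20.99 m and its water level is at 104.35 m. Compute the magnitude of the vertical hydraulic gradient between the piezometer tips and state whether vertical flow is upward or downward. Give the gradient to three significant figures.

|i_v| ≈ 0.0262; vertical flow is downward

Total head at MW-8: h = 105.89 m (water level in the standpipe).
Total head at MW-12: h = 104.35 m.
Δh = h(MW-8) − h(MW-12) = 105.89 − 104.35 = 1.54 m.
Vertical separation Δz = 79.71 − 20.99 = 58.72 m.
|i_v| = |Δh| / Δz = 1.54 / 58.72 = 0.0262.
Head is higher in the shallow piezometer, so vertical flow is downward (recharge condition).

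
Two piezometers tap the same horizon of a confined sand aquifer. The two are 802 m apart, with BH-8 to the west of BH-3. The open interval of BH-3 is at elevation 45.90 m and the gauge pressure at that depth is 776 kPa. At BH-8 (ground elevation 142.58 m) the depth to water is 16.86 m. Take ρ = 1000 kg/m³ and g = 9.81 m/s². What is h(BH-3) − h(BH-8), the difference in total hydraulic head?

Δh ≈ -0.72 m

Pressure head at BH-3: ψ = P/(ρg) = 776×1000 / (1000 × 9.81) = 79.10 m.
Total head at BH-3: h = z + ψ = 45.90 + 79.10 = 125.00 m.
Total head at BH-8: h = 142.58 − 16.86 = 125.72 m.
Head difference: h(BH-3) − h(BH-8) = 125.00 − 125.72 = -0.72 m.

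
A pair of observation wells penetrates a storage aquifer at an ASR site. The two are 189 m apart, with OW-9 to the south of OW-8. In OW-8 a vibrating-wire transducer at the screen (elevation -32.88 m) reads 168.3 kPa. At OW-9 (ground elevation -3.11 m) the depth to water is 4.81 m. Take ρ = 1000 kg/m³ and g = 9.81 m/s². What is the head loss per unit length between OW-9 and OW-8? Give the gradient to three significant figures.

Pressure head at OW-8: ψ = P/(ρg) = 168.3×1000 / (1000 × 9.81) = 17.16 m.
Total head at OW-8: h = z + ψ = -32.88 + 17.16 = -15.72 m.
Total head at OW-9: h = -3.11 − 4.81 = -7.92 m.
Head difference: h(OW-8) − h(OW-9) = -15.72 − (-7.92) = -7.80 m.
Hydraulic gradient: i = |Δh| / L = 7.80 / 189 = 0.0413.

i ≈ 0.0413 m/m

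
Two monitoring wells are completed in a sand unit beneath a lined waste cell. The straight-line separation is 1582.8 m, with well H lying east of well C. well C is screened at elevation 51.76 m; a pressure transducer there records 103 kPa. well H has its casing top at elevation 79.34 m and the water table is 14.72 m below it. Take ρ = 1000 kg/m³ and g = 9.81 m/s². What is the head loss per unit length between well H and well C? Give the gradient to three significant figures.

i ≈ 0.00149 m/m

Pressure head at well C: ψ = P/(ρg) = 103×1000 / (1000 × 9.81) = 10.50 m.
Total head at well C: h = z + ψ = 51.76 + 10.50 = 62.26 m.
Total head at well H: h = 79.34 − 14.72 = 64.62 m.
Head difference: h(well C) − h(well H) = 62.26 − 64.62 = -2.36 m.
Hydraulic gradient: i = |Δh| / L = 2.36 / 1582.8 = 0.00149.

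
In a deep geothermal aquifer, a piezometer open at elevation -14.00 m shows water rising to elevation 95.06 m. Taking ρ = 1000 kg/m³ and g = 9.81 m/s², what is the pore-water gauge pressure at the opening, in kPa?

Pressure head ψ = h − z = 95.06 − (-14.00) = 109.06 m.
P = ρgψ = 1000 × 9.81 × 109.06 = 1069879 Pa ≈ 1070 kPa.

P ≈ 1070 kPa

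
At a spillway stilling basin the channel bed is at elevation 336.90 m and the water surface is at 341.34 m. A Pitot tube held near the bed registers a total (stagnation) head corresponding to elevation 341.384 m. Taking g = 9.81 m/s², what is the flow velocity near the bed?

Near the bed, under hydrostatic conditions, the piezometric head (z + ψ) equals the free-surface elevation, 341.34 m.
Velocity head = total − piezometric = 341.384 − 341.34 = 0.044 m.
v = √(2g·h_v) = √(2 × 9.81 × 0.044) = 0.929 m/s.

v ≈ 0.929 m/s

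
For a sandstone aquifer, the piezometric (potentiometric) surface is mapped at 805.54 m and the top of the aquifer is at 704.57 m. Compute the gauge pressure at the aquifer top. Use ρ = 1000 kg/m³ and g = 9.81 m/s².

Pressure head at the aquifer top: ψ = h − z = 805.54 − 704.57 = 100.97 m.
P = ρgψ = 1000 × 9.81 × 100.97 = 990516 Pa ≈ 991 kPa.

P ≈ 991 kPa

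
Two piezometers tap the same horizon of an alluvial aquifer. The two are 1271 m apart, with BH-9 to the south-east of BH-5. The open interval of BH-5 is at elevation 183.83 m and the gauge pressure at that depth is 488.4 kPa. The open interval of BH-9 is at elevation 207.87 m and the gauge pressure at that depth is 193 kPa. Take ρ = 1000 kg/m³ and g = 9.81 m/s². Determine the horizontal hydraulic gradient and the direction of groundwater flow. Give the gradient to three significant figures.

i ≈ 0.00478; groundwater flows toward the south-east

Pressure head at BH-5: ψ = P/(ρg) = 488.4×1000 / (1000 × 9.81) = 49.79 m.
Total head at BH-5: h = z + ψ = 183.83 + 49.79 = 233.62 m.
Pressure head at BH-9: ψ = P/(ρg) = 193×1000 / (1000 × 9.81) = 19.67 m.
Total head at BH-9: h = z + ψ = 207.87 + 19.67 = 227.54 m.
Head difference: h(BH-5) − h(BH-9) = 233.62 − 227.54 = 6.08 m.
Hydraulic gradient: i = |Δh| / L = 6.08 / 1271 = 0.00478.
Flow is from higher to lower head: from BH-5 toward BH-9, i.e. toward the south-east.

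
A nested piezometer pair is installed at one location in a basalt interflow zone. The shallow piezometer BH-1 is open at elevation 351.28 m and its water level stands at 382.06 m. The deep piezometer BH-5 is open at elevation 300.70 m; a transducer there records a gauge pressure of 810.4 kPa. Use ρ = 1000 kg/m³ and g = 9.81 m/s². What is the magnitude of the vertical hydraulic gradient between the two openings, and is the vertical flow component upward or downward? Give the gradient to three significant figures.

|i_v| ≈ 0.0247; vertical flow is upward

Total head at BH-1: h = 382.06 m (water level in the standpipe).
Pressure head at BH-5: ψ = P/(ρg) = 810.4×1000 / (1000 × 9.81) = 82.61 m.
Total head at BH-5: h = z + ψ = 300.70 + 82.61 = 383.31 m.
Δh = h(BH-1) − h(BH-5) = 382.06 − 383.31 = -1.25 m.
Vertical separation Δz = 351.28 − 300.70 = 50.58 m.
|i_v| = |Δh| / Δz = 1.25 / 50.58 = 0.0247.
Head is higher in the deep piezometer, so vertical flow is upward (discharge condition).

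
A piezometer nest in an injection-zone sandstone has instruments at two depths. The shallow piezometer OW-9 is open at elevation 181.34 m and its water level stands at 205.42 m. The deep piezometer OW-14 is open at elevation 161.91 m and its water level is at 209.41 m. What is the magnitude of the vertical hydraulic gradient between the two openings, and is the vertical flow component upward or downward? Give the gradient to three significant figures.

Total head at OW-9: h = 205.42 m (water level in the standpipe).
Total head at OW-14: h = 209.41 m.
Δh = h(OW-9) − h(OW-14) = 205.42 − 209.41 = -3.99 m.
Vertical separation Δz = 181.34 − 161.91 = 19.43 m.
|i_v| = |Δh| / Δz = 3.99 / 19.43 = 0.205.
Head is higher in the deep piezometer, so vertical flow is upward (discharge condition).

|i_v| ≈ 0.205; vertical flow is upward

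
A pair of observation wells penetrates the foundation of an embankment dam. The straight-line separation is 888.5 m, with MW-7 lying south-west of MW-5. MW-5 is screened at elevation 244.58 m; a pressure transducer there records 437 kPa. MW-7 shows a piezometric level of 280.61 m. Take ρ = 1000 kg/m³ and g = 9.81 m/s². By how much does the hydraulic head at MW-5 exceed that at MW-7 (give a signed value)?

Δh ≈ 8.52 m

Pressure head at MW-5: ψ = P/(ρg) = 437×1000 / (1000 × 9.81) = 44.55 m.
Total head at MW-5: h = z + ψ = 244.58 + 44.55 = 289.13 m.
Total head at MW-7: h = 280.61 m (water level in the piezometer is the total head).
Head difference: h(MW-5) − h(MW-7) = 289.13 − 280.61 = 8.52 m.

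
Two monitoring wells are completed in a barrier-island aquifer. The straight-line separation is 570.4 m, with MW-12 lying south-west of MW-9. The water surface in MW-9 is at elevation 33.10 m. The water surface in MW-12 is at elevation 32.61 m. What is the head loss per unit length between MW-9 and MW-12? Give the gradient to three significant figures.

Total head at MW-9: h = 33.10 m (water level in the piezometer is the total head).
Total head at MW-12: h = 32.61 m (water level in the piezometer is the total head).
Head difference: h(MW-9) − h(MW-12) = 33.10 − 32.61 = 0.49 m.
Hydraulic gradient: i = |Δh| / L = 0.49 / 570.4 = 0.000859.

i ≈ 0.000859 m/m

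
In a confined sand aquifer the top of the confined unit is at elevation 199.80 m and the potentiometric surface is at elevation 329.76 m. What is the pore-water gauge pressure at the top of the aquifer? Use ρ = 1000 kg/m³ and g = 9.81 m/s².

P ≈ 1270 kPa

Pressure head at the aquifer top: ψ = h − z = 329.76 − 199.80 = 129.96 m.
P = ρgψ = 1000 × 9.81 × 129.96 = 1274908 Pa ≈ 1270 kPa.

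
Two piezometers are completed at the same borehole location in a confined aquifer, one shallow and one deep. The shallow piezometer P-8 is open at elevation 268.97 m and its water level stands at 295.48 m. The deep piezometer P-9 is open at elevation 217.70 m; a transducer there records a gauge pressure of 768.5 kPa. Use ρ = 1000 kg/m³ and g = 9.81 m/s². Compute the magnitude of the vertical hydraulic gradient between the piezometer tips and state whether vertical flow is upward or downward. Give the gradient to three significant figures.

|i_v| ≈ 0.0109; vertical flow is upward

Total head at P-8: h = 295.48 m (water level in the standpipe).
Pressure head at P-9: ψ = P/(ρg) = 768.5×1000 / (1000 × 9.81) = 78.34 m.
Total head at P-9: h = z + ψ = 217.70 + 78.34 = 296.04 m.
Δh = h(P-8) − h(P-9) = 295.48 − 296.04 = -0.56 m.
Vertical separation Δz = 268.97 − 217.70 = 51.27 m.
|i_v| = |Δh| / Δz = 0.56 / 51.27 = 0.0109.
Head is higher in the deep piezometer, so vertical flow is upward (discharge condition).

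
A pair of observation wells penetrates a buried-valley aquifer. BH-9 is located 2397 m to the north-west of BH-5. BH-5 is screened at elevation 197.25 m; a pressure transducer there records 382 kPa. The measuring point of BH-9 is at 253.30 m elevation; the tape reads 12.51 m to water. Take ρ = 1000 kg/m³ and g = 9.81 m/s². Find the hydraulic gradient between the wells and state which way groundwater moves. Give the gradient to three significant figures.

i ≈ 0.00192; groundwater flows toward the south-east

Pressure head at BH-5: ψ = P/(ρg) = 382×1000 / (1000 × 9.81) = 38.94 m.
Total head at BH-5: h = z + ψ = 197.25 + 38.94 = 236.19 m.
Total head at BH-9: h = 253.30 − 12.51 = 240.79 m.
Head difference: h(BH-5) − h(BH-9) = 236.19 − 240.79 = -4.60 m.
Hydraulic gradient: i = |Δh| / L = 4.60 / 2397 = 0.00192.
Flow is from higher to lower head: from BH-9 toward BH-5, i.e. toward the south-east.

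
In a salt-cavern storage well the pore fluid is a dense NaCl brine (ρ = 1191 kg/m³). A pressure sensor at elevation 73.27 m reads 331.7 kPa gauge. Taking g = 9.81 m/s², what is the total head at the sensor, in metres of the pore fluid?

ψ = P/(ρg) = 331.7×1000 / (1191 × 9.81) = 28.39 m.
h = z + ψ = 73.27 + 28.39 = 101.66 m.

h ≈ 101.66 m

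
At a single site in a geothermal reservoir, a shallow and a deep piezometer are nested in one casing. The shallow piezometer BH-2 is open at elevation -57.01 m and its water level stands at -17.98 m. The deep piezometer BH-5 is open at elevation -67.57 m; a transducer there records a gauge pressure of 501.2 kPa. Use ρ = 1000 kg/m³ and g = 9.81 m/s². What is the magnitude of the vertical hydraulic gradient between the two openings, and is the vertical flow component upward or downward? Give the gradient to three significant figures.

|i_v| ≈ 0.142; vertical flow is upward

Total head at BH-2: h = -17.98 m (water level in the standpipe).
Pressure head at BH-5: ψ = P/(ρg) = 501.2×1000 / (1000 × 9.81) = 51.09 m.
Total head at BH-5: h = z + ψ = -67.57 + 51.09 = -16.48 m.
Δh = h(BH-2) − h(BH-5) = -17.98 − (-16.48) = -1.50 m.
Vertical separation Δz = -57.01 − (-67.57) = 10.56 m.
|i_v| = |Δh| / Δz = 1.50 / 10.56 = 0.142.
Head is higher in the deep piezometer, so vertical flow is upward (discharge condition).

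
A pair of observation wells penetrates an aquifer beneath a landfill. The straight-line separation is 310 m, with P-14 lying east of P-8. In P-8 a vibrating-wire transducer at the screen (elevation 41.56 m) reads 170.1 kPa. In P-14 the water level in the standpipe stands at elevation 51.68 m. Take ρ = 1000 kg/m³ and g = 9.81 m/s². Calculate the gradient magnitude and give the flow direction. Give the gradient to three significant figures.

i ≈ 0.0233; groundwater flows toward the east

Pressure head at P-8: ψ = P/(ρg) = 170.1×1000 / (1000 × 9.81) = 17.34 m.
Total head at P-8: h = z + ψ = 41.56 + 17.34 = 58.90 m.
Total head at P-14: h = 51.68 m (water level in the piezometer is the total head).
Head difference: h(P-8) − h(P-14) = 58.90 − 51.68 = 7.22 m.
Hydraulic gradient: i = |Δh| / L = 7.22 / 310 = 0.0233.
Flow is from higher to lower head: from P-8 toward P-14, i.e. toward the east.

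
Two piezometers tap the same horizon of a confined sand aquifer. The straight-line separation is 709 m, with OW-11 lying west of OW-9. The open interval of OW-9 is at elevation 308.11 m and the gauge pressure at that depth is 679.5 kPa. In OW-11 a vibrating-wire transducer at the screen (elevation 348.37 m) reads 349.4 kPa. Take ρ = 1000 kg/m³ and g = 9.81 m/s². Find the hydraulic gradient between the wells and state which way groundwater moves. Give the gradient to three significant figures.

Pressure head at OW-9: ψ = P/(ρg) = 679.5×1000 / (1000 × 9.81) = 69.27 m.
Total head at OW-9: h = z + ψ = 308.11 + 69.27 = 377.38 m.
Pressure head at OW-11: ψ = P/(ρg) = 349.4×1000 / (1000 × 9.81) = 35.62 m.
Total head at OW-11: h = z + ψ = 348.37 + 35.62 = 383.99 m.
Head difference: h(OW-9) − h(OW-11) = 377.38 − 383.99 = -6.61 m.
Hydraulic gradient: i = |Δh| / L = 6.61 / 709 = 0.00932.
Flow is from higher to lower head: from OW-11 toward OW-9, i.e. toward the east.

i ≈ 0.00932; groundwater flows toward the east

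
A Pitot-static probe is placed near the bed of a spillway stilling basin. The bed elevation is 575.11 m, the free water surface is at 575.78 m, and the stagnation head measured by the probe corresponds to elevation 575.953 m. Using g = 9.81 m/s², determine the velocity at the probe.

Near the bed, under hydrostatic conditions, the piezometric head (z + ψ) equals the free-surface elevation, 575.78 m.
Velocity head = total − piezometric = 575.953 − 575.78 = 0.173 m.
v = √(2g·h_v) = √(2 × 9.81 × 0.173) = 1.84 m/s.

v ≈ 1.84 m/s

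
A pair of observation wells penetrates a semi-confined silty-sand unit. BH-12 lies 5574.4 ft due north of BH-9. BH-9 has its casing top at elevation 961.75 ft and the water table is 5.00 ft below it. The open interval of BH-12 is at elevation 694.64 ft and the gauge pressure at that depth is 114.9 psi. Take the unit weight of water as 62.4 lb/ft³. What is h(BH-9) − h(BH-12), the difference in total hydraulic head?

Total head at BH-9: h = 961.75 − 5.00 = 956.75 ft.
Pressure head at BH-12: ψ = 144·P/γ = 144 × 114.9 / 62.4 = 265.15 ft.
Total head at BH-12: h = z + ψ = 694.64 + 265.15 = 959.79 ft.
Head difference: h(BH-9) − h(BH-12) = 956.75 − 959.79 = -3.04 ft.

Δh ≈ -3.04 ft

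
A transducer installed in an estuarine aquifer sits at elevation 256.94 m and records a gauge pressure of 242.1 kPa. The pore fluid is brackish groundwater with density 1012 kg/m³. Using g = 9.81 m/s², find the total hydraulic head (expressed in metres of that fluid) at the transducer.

ψ = P/(ρg) = 242.1×1000 / (1012 × 9.81) = 24.39 m.
h = z + ψ = 256.94 + 24.39 = 281.33 m.

h ≈ 281.33 m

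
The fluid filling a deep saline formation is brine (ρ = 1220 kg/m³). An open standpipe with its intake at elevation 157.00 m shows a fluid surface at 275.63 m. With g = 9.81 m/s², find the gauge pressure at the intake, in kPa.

P ≈ 1420 kPa

Pressure head ψ = h − z = 275.63 − 157.00 = 118.63 m.
P = ρgψ = 1220 × 9.81 × 118.63 = 1419788 Pa ≈ 1420 kPa.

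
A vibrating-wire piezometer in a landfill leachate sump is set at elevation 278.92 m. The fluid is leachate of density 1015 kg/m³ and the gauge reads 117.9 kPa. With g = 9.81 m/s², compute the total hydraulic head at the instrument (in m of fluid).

ψ = P/(ρg) = 117.9×1000 / (1015 × 9.81) = 11.84 m.
h = z + ψ = 278.92 + 11.84 = 290.76 m.

h ≈ 290.76 m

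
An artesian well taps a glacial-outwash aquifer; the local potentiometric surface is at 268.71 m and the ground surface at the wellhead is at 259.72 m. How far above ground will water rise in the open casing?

≈ 8.99 m above ground

Water rises to the potentiometric surface, so the rise above ground = 268.71 − 259.72 = 8.99 m.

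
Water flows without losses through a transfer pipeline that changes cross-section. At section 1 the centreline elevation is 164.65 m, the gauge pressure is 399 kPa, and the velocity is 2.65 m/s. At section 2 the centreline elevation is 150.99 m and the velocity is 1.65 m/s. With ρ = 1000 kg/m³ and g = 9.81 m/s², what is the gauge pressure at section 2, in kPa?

Pressure head at 1: ψ₁ = P₁/(ρg) = 399×1000 / (1000 × 9.81) = 40.67 m.
Velocity heads: v₁²/2g = 2.65²/19.62 = 0.358 m; v₂²/2g = 1.65²/19.62 = 0.139 m.
Total head H = z₁ + ψ₁ + v₁²/2g = 164.65 + 40.67 + 0.358 = 205.68 m.
ψ₂ = H − z₂ − v₂²/2g = 205.68 − 150.99 − 0.139 = 54.55 m.
P₂ = ρgψ₂ = 1000 × 9.81 × 54.55 ≈ 535 kPa.

P₂ ≈ 535 kPa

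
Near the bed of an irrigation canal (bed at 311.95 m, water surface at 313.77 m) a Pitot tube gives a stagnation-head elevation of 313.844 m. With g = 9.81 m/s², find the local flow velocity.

v ≈ 1.20 m/s

Near the bed, under hydrostatic conditions, the piezometric head (z + ψ) equals the free-surface elevation, 313.77 m.
Velocity head = total − piezometric = 313.844 − 313.77 = 0.074 m.
v = √(2g·h_v) = √(2 × 9.81 × 0.074) = 1.20 m/s.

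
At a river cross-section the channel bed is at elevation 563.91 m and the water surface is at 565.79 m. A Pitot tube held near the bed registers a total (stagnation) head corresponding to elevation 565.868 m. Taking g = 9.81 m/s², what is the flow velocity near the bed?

v ≈ 1.24 m/s

Near the bed, under hydrostatic conditions, the piezometric head (z + ψ) equals the free-surface elevation, 565.79 m.
Velocity head = total − piezometric = 565.868 − 565.79 = 0.078 m.
v = √(2g·h_v) = √(2 × 9.81 × 0.078) = 1.24 m/s.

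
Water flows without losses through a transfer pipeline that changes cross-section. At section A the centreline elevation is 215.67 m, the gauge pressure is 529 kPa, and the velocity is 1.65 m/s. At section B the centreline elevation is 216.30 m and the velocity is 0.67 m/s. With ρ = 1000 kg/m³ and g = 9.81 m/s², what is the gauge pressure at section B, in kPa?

Pressure head at A: ψ₁ = P₁/(ρg) = 529×1000 / (1000 × 9.81) = 53.92 m.
Velocity heads: v₁²/2g = 1.65²/19.62 = 0.139 m; v₂²/2g = 0.67²/19.62 = 0.023 m.
Total head H = z₁ + ψ₁ + v₁²/2g = 215.67 + 53.92 + 0.139 = 269.73 m.
ψ₂ = H − z₂ − v₂²/2g = 269.73 − 216.30 − 0.023 = 53.41 m.
P₂ = ρgψ₂ = 1000 × 9.81 × 53.41 ≈ 524 kPa.

P₂ ≈ 524 kPa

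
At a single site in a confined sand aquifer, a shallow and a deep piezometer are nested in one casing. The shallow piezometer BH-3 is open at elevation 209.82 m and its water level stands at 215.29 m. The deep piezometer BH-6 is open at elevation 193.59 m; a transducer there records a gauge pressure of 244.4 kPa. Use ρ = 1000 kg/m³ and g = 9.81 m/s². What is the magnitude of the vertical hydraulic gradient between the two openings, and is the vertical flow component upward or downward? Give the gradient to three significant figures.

|i_v| ≈ 0.198; vertical flow is upward

Total head at BH-3: h = 215.29 m (water level in the standpipe).
Pressure head at BH-6: ψ = P/(ρg) = 244.4×1000 / (1000 × 9.81) = 24.91 m.
Total head at BH-6: h = z + ψ = 193.59 + 24.91 = 218.50 m.
Δh = h(BH-3) − h(BH-6) = 215.29 − 218.50 = -3.21 m.
Vertical separation Δz = 209.82 − 193.59 = 16.23 m.
|i_v| = |Δh| / Δz = 3.21 / 16.23 = 0.198.
Head is higher in the deep piezometer, so vertical flow is upward (discharge condition).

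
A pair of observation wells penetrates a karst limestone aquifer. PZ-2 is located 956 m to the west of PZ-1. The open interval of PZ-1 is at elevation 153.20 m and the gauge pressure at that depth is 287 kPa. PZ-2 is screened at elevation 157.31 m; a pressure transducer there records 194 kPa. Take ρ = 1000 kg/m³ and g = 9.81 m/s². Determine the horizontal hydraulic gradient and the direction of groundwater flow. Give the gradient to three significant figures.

i ≈ 0.00562; groundwater flows toward the west

Pressure head at PZ-1: ψ = P/(ρg) = 287×1000 / (1000 × 9.81) = 29.26 m.
Total head at PZ-1: h = z + ψ = 153.20 + 29.26 = 182.46 m.
Pressure head at PZ-2: ψ = P/(ρg) = 194×1000 / (1000 × 9.81) = 19.78 m.
Total head at PZ-2: h = z + ψ = 157.31 + 19.78 = 177.09 m.
Head difference: h(PZ-1) − h(PZ-2) = 182.46 − 177.09 = 5.37 m.
Hydraulic gradient: i = |Δh| / L = 5.37 / 956 = 0.00562.
Flow is from higher to lower head: from PZ-1 toward PZ-2, i.e. toward the west.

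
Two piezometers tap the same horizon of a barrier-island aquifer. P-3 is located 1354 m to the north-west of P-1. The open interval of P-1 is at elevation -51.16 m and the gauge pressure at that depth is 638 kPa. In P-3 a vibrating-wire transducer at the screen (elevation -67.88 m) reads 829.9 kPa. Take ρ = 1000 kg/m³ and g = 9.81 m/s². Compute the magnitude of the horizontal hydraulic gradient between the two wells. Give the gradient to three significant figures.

i ≈ 0.00210

Pressure head at P-1: ψ = P/(ρg) = 638×1000 / (1000 × 9.81) = 65.04 m.
Total head at P-1: h = z + ψ = -51.16 + 65.04 = 13.88 m.
Pressure head at P-3: ψ = P/(ρg) = 829.9×1000 / (1000 × 9.81) = 84.60 m.
Total head at P-3: h = z + ψ = -67.88 + 84.60 = 16.72 m.
Head difference: h(P-1) − h(P-3) = 13.88 − 16.72 = -2.84 m.
Hydraulic gradient: i = |Δh| / L = 2.84 / 1354 = 0.00210.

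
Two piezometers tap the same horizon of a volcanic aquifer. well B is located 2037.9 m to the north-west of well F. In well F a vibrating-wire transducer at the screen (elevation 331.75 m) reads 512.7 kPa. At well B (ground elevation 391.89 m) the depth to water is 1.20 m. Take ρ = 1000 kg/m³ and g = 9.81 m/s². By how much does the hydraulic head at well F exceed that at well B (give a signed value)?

Δh ≈ -6.68 m

Pressure head at well F: ψ = P/(ρg) = 512.7×1000 / (1000 × 9.81) = 52.26 m.
Total head at well F: h = z + ψ = 331.75 + 52.26 = 384.01 m.
Total head at well B: h = 391.89 − 1.20 = 390.69 m.
Head difference: h(well F) − h(well B) = 384.01 − 390.69 = -6.68 m.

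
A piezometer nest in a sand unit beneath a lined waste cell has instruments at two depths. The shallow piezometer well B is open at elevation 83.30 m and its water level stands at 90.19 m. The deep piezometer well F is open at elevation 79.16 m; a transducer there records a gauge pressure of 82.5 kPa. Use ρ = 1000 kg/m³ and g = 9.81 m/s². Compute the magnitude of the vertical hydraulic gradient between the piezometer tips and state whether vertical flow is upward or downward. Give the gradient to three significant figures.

|i_v| ≈ 0.633; vertical flow is downward

Total head at well B: h = 90.19 m (water level in the standpipe).
Pressure head at well F: ψ = P/(ρg) = 82.5×1000 / (1000 × 9.81) = 8.41 m.
Total head at well F: h = z + ψ = 79.16 + 8.41 = 87.57 m.
Δh = h(well B) − h(well F) = 90.19 − 87.57 = 2.62 m.
Vertical separation Δz = 83.30 − 79.16 = 4.14 m.
|i_v| = |Δh| / Δz = 2.62 / 4.14 = 0.633.
Head is higher in the shallow piezometer, so vertical flow is downward (recharge condition).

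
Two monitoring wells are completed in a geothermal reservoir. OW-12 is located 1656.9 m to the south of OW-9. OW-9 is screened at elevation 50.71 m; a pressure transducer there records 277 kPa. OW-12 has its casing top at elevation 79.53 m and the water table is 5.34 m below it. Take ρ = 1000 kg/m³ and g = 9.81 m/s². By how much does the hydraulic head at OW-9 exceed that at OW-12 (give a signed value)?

Pressure head at OW-9: ψ = P/(ρg) = 277×1000 / (1000 × 9.81) = 28.24 m.
Total head at OW-9: h = z + ψ = 50.71 + 28.24 = 78.95 m.
Total head at OW-12: h = 79.53 − 5.34 = 74.19 m.
Head difference: h(OW-9) − h(OW-12) = 78.95 − 74.19 = 4.76 m.

Δh ≈ 4.76 m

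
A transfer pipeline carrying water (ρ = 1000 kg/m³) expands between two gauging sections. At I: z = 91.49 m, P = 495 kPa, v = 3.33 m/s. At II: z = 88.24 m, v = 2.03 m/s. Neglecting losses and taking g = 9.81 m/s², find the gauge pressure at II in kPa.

Pressure head at I: ψ₁ = P₁/(ρg) = 495×1000 / (1000 × 9.81) = 50.46 m.
Velocity heads: v₁²/2g = 3.33²/19.62 = 0.565 m; v₂²/2g = 2.03²/19.62 = 0.210 m.
Total head H = z₁ + ψ₁ + v₁²/2g = 91.49 + 50.46 + 0.565 = 142.51 m.
ψ₂ = H − z₂ − v₂²/2g = 142.51 − 88.24 − 0.210 = 54.06 m.
P₂ = ρgψ₂ = 1000 × 9.81 × 54.06 ≈ 530 kPa.

P₂ ≈ 530 kPa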